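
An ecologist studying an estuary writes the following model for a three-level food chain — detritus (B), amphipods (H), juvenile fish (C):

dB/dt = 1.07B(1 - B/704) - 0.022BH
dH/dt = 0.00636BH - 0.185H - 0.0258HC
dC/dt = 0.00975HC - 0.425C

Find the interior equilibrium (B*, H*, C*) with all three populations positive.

From dC/dt = 0: 0.00975H* = 0.425, so H* = 43.6.
From dB/dt = 0: 1.07(1 - B*/704) = 0.022·43.6, giving B* = 704·(1 - 0.896) = 73.
From dH/dt = 0: 0.00636·73 - 0.185 = 0.0258C*, so C* = 0.28/0.0258 = 10.8.

B* ≈ 73, H* ≈ 43.6, C* ≈ 10.8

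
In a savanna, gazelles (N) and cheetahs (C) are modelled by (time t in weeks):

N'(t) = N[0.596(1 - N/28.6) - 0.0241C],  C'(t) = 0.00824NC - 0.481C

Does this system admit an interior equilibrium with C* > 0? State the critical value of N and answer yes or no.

The predator equation gives dC/dt > 0 only when N > 0.481/0.00824 = 58.4.
Without the predator, N → K = 28.6. Since 28.6 < 58.4, the predator cannot invade.

Threshold N = 58.4; K < 58.4, so no, the predator goes extinct.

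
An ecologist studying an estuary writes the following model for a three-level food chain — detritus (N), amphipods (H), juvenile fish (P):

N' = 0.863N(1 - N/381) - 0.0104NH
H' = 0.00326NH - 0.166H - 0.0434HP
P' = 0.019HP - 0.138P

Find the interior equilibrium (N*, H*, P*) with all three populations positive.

From dP/dt = 0: 0.019H* = 0.138, so H* = 7.26.
From dN/dt = 0: 0.863(1 - N*/381) = 0.0104·7.26, giving N* = 381·(1 - 0.0875) = 348.
From dH/dt = 0: 0.00326·348 - 0.166 = 0.0434P*, so P* = 0.967/0.0434 = 22.3.

N* ≈ 348, H* ≈ 7.26, P* ≈ 22.3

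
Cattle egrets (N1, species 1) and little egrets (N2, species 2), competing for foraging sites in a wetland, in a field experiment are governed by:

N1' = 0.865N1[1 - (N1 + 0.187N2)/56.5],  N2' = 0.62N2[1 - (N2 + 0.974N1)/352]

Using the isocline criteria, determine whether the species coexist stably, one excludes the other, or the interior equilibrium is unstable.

Compare the nullcline intercepts: K1/α12 = 56.5/0.187 = 302 < K2 = 352; K2/α21 = 352/0.974 = 361 > K1 = 56.5.
Since the inequalities point opposite ways, species 2 can invade but species 1 cannot.

species 2 excludes species 1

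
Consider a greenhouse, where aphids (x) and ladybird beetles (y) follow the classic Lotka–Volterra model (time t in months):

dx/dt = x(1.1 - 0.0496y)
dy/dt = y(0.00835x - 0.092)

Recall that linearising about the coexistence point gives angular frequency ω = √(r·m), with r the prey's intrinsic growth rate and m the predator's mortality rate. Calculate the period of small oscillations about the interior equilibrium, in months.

T ≈ 19.8 months

Here r = 1.1 and m = 0.092, so r·m = 0.101.
ω = √0.101 = 0.318 per month, hence T = 2π/ω ≈ 19.8 months.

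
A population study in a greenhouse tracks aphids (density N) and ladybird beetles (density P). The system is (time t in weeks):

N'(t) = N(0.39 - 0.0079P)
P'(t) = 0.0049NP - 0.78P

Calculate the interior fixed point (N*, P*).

N* ≈ 159, P* ≈ 49.4

Set dP/dt = 0 with P > 0: 0.0049N - 0.78 = 0, so N* = 0.78/0.0049 = 159.
Set dN/dt = 0 with N > 0: 0.39 - 0.0079P = 0, so P* = 0.39/0.0079 = 49.4.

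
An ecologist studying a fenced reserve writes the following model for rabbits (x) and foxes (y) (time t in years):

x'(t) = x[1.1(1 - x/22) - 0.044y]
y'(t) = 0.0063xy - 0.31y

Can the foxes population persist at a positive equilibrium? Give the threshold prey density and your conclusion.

The predator equation gives dy/dt > 0 only when x > 0.31/0.0063 = 49.2.
Without the predator, x → K = 22. Since 22 < 49.2, the predator cannot invade.

Threshold x = 49.2; K < 49.2, so no, the predator goes extinct.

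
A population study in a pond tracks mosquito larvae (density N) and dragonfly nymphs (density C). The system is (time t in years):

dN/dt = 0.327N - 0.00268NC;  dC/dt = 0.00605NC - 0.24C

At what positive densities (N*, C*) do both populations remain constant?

Set dC/dt = 0 with C > 0: 0.00605N - 0.24 = 0, so N* = 0.24/0.00605 = 39.7.
Set dN/dt = 0 with N > 0: 0.327 - 0.00268C = 0, so C* = 0.327/0.00268 = 122.

N* ≈ 39.7, C* ≈ 122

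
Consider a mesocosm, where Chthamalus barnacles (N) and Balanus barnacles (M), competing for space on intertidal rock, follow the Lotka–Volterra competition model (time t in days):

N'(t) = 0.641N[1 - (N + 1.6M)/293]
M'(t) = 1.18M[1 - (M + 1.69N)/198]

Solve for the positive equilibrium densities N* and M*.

Setting both brackets to zero gives the nullclines N + 1.6M = 293 and 1.69N + M = 198.
Substituting M = 198 - 1.69N into the first: N(1 - 1.6·1.69) = 293 - 1.6·198.
So N* = -23.8/-1.7 = 14, and then M* = 198 - 1.69·14 = 174.

N* ≈ 14, M* ≈ 174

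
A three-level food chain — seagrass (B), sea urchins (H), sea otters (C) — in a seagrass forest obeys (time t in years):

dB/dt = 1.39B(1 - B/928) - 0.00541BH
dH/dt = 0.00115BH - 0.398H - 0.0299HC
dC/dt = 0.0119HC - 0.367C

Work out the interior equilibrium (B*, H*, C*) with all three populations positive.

From dC/dt = 0: 0.0119H* = 0.367, so H* = 30.8.
From dB/dt = 0: 1.39(1 - B*/928) = 0.00541·30.8, giving B* = 928·(1 - 0.12) = 817.
From dH/dt = 0: 0.00115·817 - 0.398 = 0.0299C*, so C* = 0.541/0.0299 = 18.1.

B* ≈ 817, H* ≈ 30.8, C* ≈ 18.1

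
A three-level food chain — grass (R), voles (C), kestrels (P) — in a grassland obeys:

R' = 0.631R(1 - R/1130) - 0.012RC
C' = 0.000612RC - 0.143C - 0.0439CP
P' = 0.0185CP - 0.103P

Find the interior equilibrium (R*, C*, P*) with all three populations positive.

From dP/dt = 0: 0.0185C* = 0.103, so C* = 5.57.
From dR/dt = 0: 0.631(1 - R*/1130) = 0.012·5.57, giving R* = 1130·(1 - 0.106) = 1010.
From dC/dt = 0: 0.000612·1010 - 0.143 = 0.0439P*, so P* = 0.475/0.0439 = 10.8.

R* ≈ 1010, C* ≈ 5.57, P* ≈ 10.8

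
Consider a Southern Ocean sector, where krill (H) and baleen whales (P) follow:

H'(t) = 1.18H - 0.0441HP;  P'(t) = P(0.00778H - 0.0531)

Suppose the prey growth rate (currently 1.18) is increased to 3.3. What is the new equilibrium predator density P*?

At the interior fixed point, setting dH/dt = 0 with H > 0 fixes P* = (prey growth rate)/(HP coefficient) — independent of the other coefficients.
With the change, P* = 3.3/0.0441 = 74.8; it rises from 26.8.

P* ≈ 74.8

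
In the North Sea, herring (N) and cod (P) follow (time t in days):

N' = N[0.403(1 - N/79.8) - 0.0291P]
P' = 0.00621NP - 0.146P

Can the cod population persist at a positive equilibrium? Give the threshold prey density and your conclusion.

Threshold N = 23.5; K > 23.5, so yes, the predator persists.

The predator equation gives dP/dt > 0 only when N > 0.146/0.00621 = 23.5.
Without the predator, N → K = 79.8. Since 79.8 > 23.5, the predator can invade and persist.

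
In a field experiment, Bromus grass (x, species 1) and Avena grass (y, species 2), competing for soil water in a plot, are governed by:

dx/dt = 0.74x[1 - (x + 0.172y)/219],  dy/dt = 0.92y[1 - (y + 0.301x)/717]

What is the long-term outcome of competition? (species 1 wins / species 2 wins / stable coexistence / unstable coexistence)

stable coexistence

Compare the nullcline intercepts: K1/α12 = 219/0.172 = 1270 > K2 = 717; K2/α21 = 717/0.301 = 2380 > K1 = 219.
Since both inequalities hold, each species can invade when rare, so the interior equilibrium is stable.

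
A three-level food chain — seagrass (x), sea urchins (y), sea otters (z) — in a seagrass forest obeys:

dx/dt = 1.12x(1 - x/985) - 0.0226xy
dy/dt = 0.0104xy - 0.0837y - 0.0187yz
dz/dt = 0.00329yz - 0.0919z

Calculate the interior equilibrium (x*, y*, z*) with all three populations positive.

From dz/dt = 0: 0.00329y* = 0.0919, so y* = 27.9.
From dx/dt = 0: 1.12(1 - x*/985) = 0.0226·27.9, giving x* = 985·(1 - 0.564) = 430.
From dy/dt = 0: 0.0104·430 - 0.0837 = 0.0187z*, so z* = 4.39/0.0187 = 235.

x* ≈ 430, y* ≈ 27.9, z* ≈ 235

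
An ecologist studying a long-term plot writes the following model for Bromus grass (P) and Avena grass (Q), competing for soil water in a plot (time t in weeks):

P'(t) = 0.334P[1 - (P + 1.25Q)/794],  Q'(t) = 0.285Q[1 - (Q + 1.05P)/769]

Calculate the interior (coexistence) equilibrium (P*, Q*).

Setting both brackets to zero gives the nullclines P + 1.25Q = 794 and 1.05P + Q = 769.
Substituting Q = 769 - 1.05P into the first: P(1 - 1.25·1.05) = 794 - 1.25·769.
So P* = -167/-0.312 = 535, and then Q* = 769 - 1.05·535 = 207.

P* ≈ 535, Q* ≈ 207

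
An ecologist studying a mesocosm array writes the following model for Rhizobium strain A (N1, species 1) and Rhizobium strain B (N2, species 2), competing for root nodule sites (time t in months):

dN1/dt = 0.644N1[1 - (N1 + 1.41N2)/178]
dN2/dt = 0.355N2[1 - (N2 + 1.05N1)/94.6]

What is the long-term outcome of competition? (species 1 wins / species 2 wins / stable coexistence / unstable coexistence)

Compare the nullcline intercepts: K1/α12 = 178/1.41 = 126 > K2 = 94.6; K2/α21 = 94.6/1.05 = 90.1 < K1 = 178.
Since the inequalities point opposite ways, species 1 can invade but species 2 cannot.

species 1 excludes species 2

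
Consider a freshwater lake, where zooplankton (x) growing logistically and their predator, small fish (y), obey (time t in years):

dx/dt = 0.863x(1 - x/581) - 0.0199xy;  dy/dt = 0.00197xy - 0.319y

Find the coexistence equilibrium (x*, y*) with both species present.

x* ≈ 162, y* ≈ 31.3

From dy/dt = 0 with y > 0: 0.00197x* = 0.319, so x* = 162.
Substitute into dx/dt = 0: 0.863(1 - 162/581) = 0.0199y*.
The bracket is 0.721, giving y* = 0.622/0.0199 = 31.3.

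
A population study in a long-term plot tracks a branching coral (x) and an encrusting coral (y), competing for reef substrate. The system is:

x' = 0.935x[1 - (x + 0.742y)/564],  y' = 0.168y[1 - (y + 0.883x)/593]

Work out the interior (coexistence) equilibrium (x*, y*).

Setting both brackets to zero gives the nullclines x + 0.742y = 564 and 0.883x + y = 593.
Substituting y = 593 - 0.883x into the first: x(1 - 0.742·0.883) = 564 - 0.742·593.
So x* = 124/0.345 = 360, and then y* = 593 - 0.883·360 = 275.

x* ≈ 360, y* ≈ 275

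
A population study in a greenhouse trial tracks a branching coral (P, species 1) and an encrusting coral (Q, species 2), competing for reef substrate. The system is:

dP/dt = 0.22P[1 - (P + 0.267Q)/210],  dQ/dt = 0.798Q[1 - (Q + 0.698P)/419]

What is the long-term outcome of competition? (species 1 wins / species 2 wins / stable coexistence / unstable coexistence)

Compare the nullcline intercepts: K1/α12 = 210/0.267 = 787 > K2 = 419; K2/α21 = 419/0.698 = 600 > K1 = 210.
Since both inequalities hold, each species can invade when rare, so the interior equilibrium is stable.

stable coexistence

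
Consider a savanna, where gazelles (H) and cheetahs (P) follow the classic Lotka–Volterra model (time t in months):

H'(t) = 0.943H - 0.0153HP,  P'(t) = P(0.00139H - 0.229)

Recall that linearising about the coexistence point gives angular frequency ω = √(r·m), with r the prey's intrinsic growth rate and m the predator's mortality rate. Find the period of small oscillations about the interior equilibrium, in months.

Here r = 0.943 and m = 0.229, so r·m = 0.216.
ω = √0.216 = 0.465 per month, hence T = 2π/ω ≈ 13.5 months.

T ≈ 13.5 months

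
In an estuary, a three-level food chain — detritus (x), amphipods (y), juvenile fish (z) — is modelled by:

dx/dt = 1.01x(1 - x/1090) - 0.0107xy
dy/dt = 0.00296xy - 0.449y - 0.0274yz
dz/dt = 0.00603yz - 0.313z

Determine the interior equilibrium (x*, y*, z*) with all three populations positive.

x* ≈ 491, y* ≈ 51.9, z* ≈ 36.6

From dz/dt = 0: 0.00603y* = 0.313, so y* = 51.9.
From dx/dt = 0: 1.01(1 - x*/1090) = 0.0107·51.9, giving x* = 1090·(1 - 0.55) = 491.
From dy/dt = 0: 0.00296·491 - 0.449 = 0.0274z*, so z* = 1/0.0274 = 36.6.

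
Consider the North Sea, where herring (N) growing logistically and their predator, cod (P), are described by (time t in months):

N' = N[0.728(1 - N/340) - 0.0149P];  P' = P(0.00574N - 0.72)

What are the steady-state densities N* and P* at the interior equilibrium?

From dP/dt = 0 with P > 0: 0.00574N* = 0.72, so N* = 125.
Substitute into dN/dt = 0: 0.728(1 - 125/340) = 0.0149P*.
The bracket is 0.631, giving P* = 0.459/0.0149 = 30.8.

N* ≈ 125, P* ≈ 30.8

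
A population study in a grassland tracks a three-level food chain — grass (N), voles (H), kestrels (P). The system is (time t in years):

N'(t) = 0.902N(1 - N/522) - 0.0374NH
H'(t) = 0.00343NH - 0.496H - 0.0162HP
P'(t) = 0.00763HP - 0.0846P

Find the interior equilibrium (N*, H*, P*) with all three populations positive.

From dP/dt = 0: 0.00763H* = 0.0846, so H* = 11.1.
From dN/dt = 0: 0.902(1 - N*/522) = 0.0374·11.1, giving N* = 522·(1 - 0.46) = 282.
From dH/dt = 0: 0.00343·282 - 0.496 = 0.0162P*, so P* = 0.471/0.0162 = 29.1.

N* ≈ 282, H* ≈ 11.1, P* ≈ 29.1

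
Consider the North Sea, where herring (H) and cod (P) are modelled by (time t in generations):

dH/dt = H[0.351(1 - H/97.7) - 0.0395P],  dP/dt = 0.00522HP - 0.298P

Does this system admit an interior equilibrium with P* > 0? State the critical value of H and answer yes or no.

The predator equation gives dP/dt > 0 only when H > 0.298/0.00522 = 57.1.
Without the predator, H → K = 97.7. Since 97.7 > 57.1, the predator can invade and persist.

Threshold H = 57.1; K > 57.1, so yes, the predator persists.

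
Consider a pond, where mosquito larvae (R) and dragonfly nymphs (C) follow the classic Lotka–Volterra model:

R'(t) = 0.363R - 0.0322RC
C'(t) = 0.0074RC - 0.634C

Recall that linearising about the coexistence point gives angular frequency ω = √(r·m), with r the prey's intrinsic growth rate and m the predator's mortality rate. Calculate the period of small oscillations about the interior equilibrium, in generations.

Here r = 0.363 and m = 0.634, so r·m = 0.23.
ω = √0.23 = 0.48 per generation, hence T = 2π/ω ≈ 13.1 generations.

T ≈ 13.1 generations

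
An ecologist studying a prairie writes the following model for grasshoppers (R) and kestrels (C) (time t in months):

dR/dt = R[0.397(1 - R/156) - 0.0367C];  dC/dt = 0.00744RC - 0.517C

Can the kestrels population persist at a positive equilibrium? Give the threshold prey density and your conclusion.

The predator equation gives dC/dt > 0 only when R > 0.517/0.00744 = 69.5.
Without the predator, R → K = 156. Since 156 > 69.5, the predator can invade and persist.

Threshold R = 69.5; K > 69.5, so yes, the predator persists.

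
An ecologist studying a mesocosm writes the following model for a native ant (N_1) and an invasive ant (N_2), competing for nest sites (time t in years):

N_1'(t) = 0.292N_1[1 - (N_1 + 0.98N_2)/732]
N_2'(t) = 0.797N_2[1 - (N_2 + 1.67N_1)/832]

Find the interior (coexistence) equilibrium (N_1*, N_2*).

Setting both brackets to zero gives the nullclines N_1 + 0.98N_2 = 732 and 1.67N_1 + N_2 = 832.
Substituting N_2 = 832 - 1.67N_1 into the first: N_1(1 - 0.98·1.67) = 732 - 0.98·832.
So N_1* = -83.4/-0.637 = 131, and then N_2* = 832 - 1.67·131 = 613.

N_1* ≈ 131, N_2* ≈ 613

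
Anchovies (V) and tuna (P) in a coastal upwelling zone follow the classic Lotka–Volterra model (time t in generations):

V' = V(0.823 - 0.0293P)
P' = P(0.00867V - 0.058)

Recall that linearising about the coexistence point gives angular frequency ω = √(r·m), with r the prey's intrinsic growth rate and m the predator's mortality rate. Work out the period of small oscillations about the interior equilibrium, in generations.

T ≈ 28.8 generations

Here r = 0.823 and m = 0.058, so r·m = 0.0477.
ω = √0.0477 = 0.218 per generation, hence T = 2π/ω ≈ 28.8 generations.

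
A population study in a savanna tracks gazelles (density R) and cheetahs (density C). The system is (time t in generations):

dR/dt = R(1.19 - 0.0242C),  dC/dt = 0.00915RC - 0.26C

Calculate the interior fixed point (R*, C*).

R* ≈ 28.4, C* ≈ 49.2

Set dC/dt = 0 with C > 0: 0.00915R - 0.26 = 0, so R* = 0.26/0.00915 = 28.4.
Set dR/dt = 0 with R > 0: 1.19 - 0.0242C = 0, so C* = 1.19/0.0242 = 49.2.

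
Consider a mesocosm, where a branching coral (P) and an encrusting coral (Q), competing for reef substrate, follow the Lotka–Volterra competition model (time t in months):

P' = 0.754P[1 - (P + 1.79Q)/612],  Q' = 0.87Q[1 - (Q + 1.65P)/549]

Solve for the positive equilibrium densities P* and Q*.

P* ≈ 190, Q* ≈ 236

Setting both brackets to zero gives the nullclines P + 1.79Q = 612 and 1.65P + Q = 549.
Substituting Q = 549 - 1.65P into the first: P(1 - 1.79·1.65) = 612 - 1.79·549.
So P* = -371/-1.95 = 190, and then Q* = 549 - 1.65·190 = 236.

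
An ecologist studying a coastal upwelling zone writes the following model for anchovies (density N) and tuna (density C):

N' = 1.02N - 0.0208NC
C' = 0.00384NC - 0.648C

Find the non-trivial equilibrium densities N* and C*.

Set dC/dt = 0 with C > 0: 0.00384N - 0.648 = 0, so N* = 0.648/0.00384 = 169.
Set dN/dt = 0 with N > 0: 1.02 - 0.0208C = 0, so C* = 1.02/0.0208 = 49.

N* ≈ 169, C* ≈ 49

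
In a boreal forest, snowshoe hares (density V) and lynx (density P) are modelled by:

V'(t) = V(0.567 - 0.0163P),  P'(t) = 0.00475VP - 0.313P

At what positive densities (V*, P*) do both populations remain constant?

V* ≈ 65.9, P* ≈ 34.8

Set dP/dt = 0 with P > 0: 0.00475V - 0.313 = 0, so V* = 0.313/0.00475 = 65.9.
Set dV/dt = 0 with V > 0: 0.567 - 0.0163P = 0, so P* = 0.567/0.0163 = 34.8.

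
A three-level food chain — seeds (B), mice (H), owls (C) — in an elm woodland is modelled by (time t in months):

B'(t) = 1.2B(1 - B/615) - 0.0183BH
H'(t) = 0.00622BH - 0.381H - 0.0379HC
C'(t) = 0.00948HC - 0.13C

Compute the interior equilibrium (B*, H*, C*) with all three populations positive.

From dC/dt = 0: 0.00948H* = 0.13, so H* = 13.7.
From dB/dt = 0: 1.2(1 - B*/615) = 0.0183·13.7, giving B* = 615·(1 - 0.209) = 486.
From dH/dt = 0: 0.00622·486 - 0.381 = 0.0379C*, so C* = 2.64/0.0379 = 69.8.

B* ≈ 486, H* ≈ 13.7, C* ≈ 69.8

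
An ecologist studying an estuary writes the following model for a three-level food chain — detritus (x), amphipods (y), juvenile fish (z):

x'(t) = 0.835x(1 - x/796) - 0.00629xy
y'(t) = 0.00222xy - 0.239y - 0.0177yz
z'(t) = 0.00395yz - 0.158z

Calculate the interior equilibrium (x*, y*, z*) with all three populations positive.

x* ≈ 556, y* ≈ 40, z* ≈ 56.3

From dz/dt = 0: 0.00395y* = 0.158, so y* = 40.
From dx/dt = 0: 0.835(1 - x*/796) = 0.00629·40, giving x* = 796·(1 - 0.301) = 556.
From dy/dt = 0: 0.00222·556 - 0.239 = 0.0177z*, so z* = 0.996/0.0177 = 56.3.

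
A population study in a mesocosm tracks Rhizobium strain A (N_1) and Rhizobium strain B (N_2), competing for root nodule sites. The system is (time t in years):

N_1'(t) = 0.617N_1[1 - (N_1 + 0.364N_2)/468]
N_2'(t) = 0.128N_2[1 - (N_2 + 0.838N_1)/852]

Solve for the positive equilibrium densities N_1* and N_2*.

N_1* ≈ 227, N_2* ≈ 662

Setting both brackets to zero gives the nullclines N_1 + 0.364N_2 = 468 and 0.838N_1 + N_2 = 852.
Substituting N_2 = 852 - 0.838N_1 into the first: N_1(1 - 0.364·0.838) = 468 - 0.364·852.
So N_1* = 158/0.695 = 227, and then N_2* = 852 - 0.838·227 = 662.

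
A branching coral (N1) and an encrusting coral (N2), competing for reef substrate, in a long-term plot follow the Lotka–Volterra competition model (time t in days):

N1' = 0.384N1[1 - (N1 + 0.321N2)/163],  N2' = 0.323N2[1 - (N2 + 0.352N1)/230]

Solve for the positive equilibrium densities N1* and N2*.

N1* ≈ 101, N2* ≈ 195

Setting both brackets to zero gives the nullclines N1 + 0.321N2 = 163 and 0.352N1 + N2 = 230.
Substituting N2 = 230 - 0.352N1 into the first: N1(1 - 0.321·0.352) = 163 - 0.321·230.
So N1* = 89.2/0.887 = 101, and then N2* = 230 - 0.352·101 = 195.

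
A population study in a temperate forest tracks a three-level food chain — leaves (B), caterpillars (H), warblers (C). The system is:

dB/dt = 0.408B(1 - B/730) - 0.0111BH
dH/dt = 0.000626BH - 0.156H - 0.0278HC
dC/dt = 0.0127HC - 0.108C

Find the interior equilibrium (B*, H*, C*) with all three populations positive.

From dC/dt = 0: 0.0127H* = 0.108, so H* = 8.5.
From dB/dt = 0: 0.408(1 - B*/730) = 0.0111·8.5, giving B* = 730·(1 - 0.231) = 561.
From dH/dt = 0: 0.000626·561 - 0.156 = 0.0278C*, so C* = 0.195/0.0278 = 7.02.

B* ≈ 561, H* ≈ 8.5, C* ≈ 7.02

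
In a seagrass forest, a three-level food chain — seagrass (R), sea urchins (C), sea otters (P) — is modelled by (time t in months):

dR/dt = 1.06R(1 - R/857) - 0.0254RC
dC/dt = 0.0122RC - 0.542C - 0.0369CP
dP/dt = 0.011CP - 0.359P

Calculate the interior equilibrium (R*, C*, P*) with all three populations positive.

R* ≈ 187, C* ≈ 32.6, P* ≈ 47.1

From dP/dt = 0: 0.011C* = 0.359, so C* = 32.6.
From dR/dt = 0: 1.06(1 - R*/857) = 0.0254·32.6, giving R* = 857·(1 - 0.782) = 187.
From dC/dt = 0: 0.0122·187 - 0.542 = 0.0369P*, so P* = 1.74/0.0369 = 47.1.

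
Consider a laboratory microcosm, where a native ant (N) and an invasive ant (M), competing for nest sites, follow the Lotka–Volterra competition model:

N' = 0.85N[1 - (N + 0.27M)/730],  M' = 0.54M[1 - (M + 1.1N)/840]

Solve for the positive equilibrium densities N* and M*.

N* ≈ 716, M* ≈ 52.6

Setting both brackets to zero gives the nullclines N + 0.27M = 730 and 1.1N + M = 840.
Substituting M = 840 - 1.1N into the first: N(1 - 0.27·1.1) = 730 - 0.27·840.
So N* = 503/0.703 = 716, and then M* = 840 - 1.1·716 = 52.6.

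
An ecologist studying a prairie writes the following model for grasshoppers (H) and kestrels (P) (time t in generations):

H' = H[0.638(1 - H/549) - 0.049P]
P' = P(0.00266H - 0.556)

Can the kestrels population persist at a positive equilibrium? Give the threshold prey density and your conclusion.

The predator equation gives dP/dt > 0 only when H > 0.556/0.00266 = 209.
Without the predator, H → K = 549. Since 549 > 209, the predator can invade and persist.

Threshold H = 209; K > 209, so yes, the predator persists.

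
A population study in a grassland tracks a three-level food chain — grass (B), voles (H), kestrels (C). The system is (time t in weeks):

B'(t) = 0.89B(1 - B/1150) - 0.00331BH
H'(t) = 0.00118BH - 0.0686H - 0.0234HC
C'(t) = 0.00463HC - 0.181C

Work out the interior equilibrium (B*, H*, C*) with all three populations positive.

From dC/dt = 0: 0.00463H* = 0.181, so H* = 39.1.
From dB/dt = 0: 0.89(1 - B*/1150) = 0.00331·39.1, giving B* = 1150·(1 - 0.145) = 983.
From dH/dt = 0: 0.00118·983 - 0.0686 = 0.0234C*, so C* = 1.09/0.0234 = 46.6.

B* ≈ 983, H* ≈ 39.1, C* ≈ 46.6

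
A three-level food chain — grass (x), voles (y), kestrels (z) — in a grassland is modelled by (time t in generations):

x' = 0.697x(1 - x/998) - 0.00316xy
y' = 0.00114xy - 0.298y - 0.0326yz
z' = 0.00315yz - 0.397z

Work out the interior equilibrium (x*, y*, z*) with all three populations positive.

From dz/dt = 0: 0.00315y* = 0.397, so y* = 126.
From dx/dt = 0: 0.697(1 - x*/998) = 0.00316·126, giving x* = 998·(1 - 0.571) = 428.
From dy/dt = 0: 0.00114·428 - 0.298 = 0.0326z*, so z* = 0.19/0.0326 = 5.82.

x* ≈ 428, y* ≈ 126, z* ≈ 5.82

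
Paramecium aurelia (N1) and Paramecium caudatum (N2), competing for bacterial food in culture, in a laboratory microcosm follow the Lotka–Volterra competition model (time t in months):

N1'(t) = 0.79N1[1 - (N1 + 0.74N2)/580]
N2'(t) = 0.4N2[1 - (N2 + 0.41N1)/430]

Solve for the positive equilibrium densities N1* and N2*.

Setting both brackets to zero gives the nullclines N1 + 0.74N2 = 580 and 0.41N1 + N2 = 430.
Substituting N2 = 430 - 0.41N1 into the first: N1(1 - 0.74·0.41) = 580 - 0.74·430.
So N1* = 262/0.697 = 376, and then N2* = 430 - 0.41·376 = 276.

N1* ≈ 376, N2* ≈ 276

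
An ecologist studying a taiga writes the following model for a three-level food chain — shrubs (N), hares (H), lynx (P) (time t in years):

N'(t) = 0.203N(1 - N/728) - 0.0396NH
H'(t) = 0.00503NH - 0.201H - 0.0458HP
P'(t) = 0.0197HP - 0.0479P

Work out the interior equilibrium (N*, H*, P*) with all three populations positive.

From dP/dt = 0: 0.0197H* = 0.0479, so H* = 2.43.
From dN/dt = 0: 0.203(1 - N*/728) = 0.0396·2.43, giving N* = 728·(1 - 0.474) = 383.
From dH/dt = 0: 0.00503·383 - 0.201 = 0.0458P*, so P* = 1.72/0.0458 = 37.6.

N* ≈ 383, H* ≈ 2.43, P* ≈ 37.6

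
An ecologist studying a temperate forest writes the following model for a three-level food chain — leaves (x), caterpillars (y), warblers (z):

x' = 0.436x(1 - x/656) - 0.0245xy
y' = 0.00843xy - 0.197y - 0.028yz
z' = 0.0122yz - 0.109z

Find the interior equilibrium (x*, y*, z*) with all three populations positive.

From dz/dt = 0: 0.0122y* = 0.109, so y* = 8.93.
From dx/dt = 0: 0.436(1 - x*/656) = 0.0245·8.93, giving x* = 656·(1 - 0.502) = 327.
From dy/dt = 0: 0.00843·327 - 0.197 = 0.028z*, so z* = 2.56/0.028 = 91.3.

x* ≈ 327, y* ≈ 8.93, z* ≈ 91.3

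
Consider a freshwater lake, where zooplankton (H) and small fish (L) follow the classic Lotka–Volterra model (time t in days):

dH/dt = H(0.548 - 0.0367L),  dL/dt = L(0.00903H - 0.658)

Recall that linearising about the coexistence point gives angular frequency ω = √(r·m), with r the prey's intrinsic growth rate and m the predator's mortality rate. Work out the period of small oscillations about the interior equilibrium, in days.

T ≈ 10.5 days

Here r = 0.548 and m = 0.658, so r·m = 0.361.
ω = √0.361 = 0.6 per day, hence T = 2π/ω ≈ 10.5 days.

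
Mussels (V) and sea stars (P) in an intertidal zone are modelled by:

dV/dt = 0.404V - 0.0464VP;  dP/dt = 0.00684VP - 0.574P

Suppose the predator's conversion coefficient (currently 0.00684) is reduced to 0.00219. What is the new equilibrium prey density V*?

V* ≈ 262

At the interior fixed point, setting dP/dt = 0 with P > 0 fixes V* = (predator death rate)/(VP coefficient) — independent of the other coefficients.
With the change, V* = 0.574/0.00219 = 262; it rises from 83.9.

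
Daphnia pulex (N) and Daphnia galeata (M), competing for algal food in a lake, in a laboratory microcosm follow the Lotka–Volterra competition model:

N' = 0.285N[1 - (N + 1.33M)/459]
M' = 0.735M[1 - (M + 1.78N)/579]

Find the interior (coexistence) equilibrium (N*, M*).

N* ≈ 227, M* ≈ 174

Setting both brackets to zero gives the nullclines N + 1.33M = 459 and 1.78N + M = 579.
Substituting M = 579 - 1.78N into the first: N(1 - 1.33·1.78) = 459 - 1.33·579.
So N* = -311/-1.37 = 227, and then M* = 579 - 1.78·227 = 174.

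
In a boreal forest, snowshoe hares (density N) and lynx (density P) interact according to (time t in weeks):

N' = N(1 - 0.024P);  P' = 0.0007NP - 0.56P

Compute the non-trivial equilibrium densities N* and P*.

N* ≈ 800, P* ≈ 41.7

Set dP/dt = 0 with P > 0: 0.0007N - 0.56 = 0, so N* = 0.56/0.0007 = 800.
Set dN/dt = 0 with N > 0: 1 - 0.024P = 0, so P* = 1/0.024 = 41.7.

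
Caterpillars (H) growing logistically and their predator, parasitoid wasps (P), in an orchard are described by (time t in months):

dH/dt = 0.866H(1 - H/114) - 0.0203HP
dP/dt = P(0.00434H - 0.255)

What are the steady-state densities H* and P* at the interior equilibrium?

From dP/dt = 0 with P > 0: 0.00434H* = 0.255, so H* = 58.8.
Substitute into dH/dt = 0: 0.866(1 - 58.8/114) = 0.0203P*.
The bracket is 0.485, giving P* = 0.42/0.0203 = 20.7.

H* ≈ 58.8, P* ≈ 20.7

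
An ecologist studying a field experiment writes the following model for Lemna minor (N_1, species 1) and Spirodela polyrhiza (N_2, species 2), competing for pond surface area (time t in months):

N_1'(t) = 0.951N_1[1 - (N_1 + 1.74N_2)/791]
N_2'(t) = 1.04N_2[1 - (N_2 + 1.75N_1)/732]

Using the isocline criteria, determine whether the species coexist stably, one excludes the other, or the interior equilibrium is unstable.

Compare the nullcline intercepts: K1/α12 = 791/1.74 = 455 < K2 = 732; K2/α21 = 732/1.75 = 418 < K1 = 791.
Since both are reversed, neither can invade when rare; the interior point is a saddle.

unstable coexistence (outcome depends on initial conditions)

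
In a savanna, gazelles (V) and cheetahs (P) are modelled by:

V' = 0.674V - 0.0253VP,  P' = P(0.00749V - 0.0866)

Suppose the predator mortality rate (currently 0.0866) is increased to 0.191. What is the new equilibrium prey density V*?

At the interior fixed point, setting dP/dt = 0 with P > 0 fixes V* = (predator death rate)/(VP coefficient) — independent of the other coefficients.
With the change, V* = 0.191/0.00749 = 25.5; it rises from 11.6.

V* ≈ 25.5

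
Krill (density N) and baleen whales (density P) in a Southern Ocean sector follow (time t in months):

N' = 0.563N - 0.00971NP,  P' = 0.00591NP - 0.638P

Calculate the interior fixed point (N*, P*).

N* ≈ 108, P* ≈ 58

Set dP/dt = 0 with P > 0: 0.00591N - 0.638 = 0, so N* = 0.638/0.00591 = 108.
Set dN/dt = 0 with N > 0: 0.563 - 0.00971P = 0, so P* = 0.563/0.00971 = 58.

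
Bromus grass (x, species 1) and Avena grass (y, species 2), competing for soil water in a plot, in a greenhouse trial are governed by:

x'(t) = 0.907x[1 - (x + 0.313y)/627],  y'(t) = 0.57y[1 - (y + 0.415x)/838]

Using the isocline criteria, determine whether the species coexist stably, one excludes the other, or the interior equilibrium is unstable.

Compare the nullcline intercepts: K1/α12 = 627/0.313 = 2000 > K2 = 838; K2/α21 = 838/0.415 = 2020 > K1 = 627.
Since both inequalities hold, each species can invade when rare, so the interior equilibrium is stable.

stable coexistence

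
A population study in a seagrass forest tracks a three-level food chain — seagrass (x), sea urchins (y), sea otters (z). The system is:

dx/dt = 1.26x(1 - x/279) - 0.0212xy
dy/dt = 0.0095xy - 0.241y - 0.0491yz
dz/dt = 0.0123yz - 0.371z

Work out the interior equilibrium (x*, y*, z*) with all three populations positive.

x* ≈ 137, y* ≈ 30.2, z* ≈ 21.7

From dz/dt = 0: 0.0123y* = 0.371, so y* = 30.2.
From dx/dt = 0: 1.26(1 - x*/279) = 0.0212·30.2, giving x* = 279·(1 - 0.507) = 137.
From dy/dt = 0: 0.0095·137 - 0.241 = 0.0491z*, so z* = 1.06/0.0491 = 21.7.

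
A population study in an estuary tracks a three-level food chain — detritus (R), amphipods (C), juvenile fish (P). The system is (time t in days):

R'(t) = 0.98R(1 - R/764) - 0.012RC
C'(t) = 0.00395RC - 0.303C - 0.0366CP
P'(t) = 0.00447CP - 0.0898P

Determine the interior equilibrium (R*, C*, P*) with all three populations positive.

R* ≈ 576, C* ≈ 20.1, P* ≈ 53.9

From dP/dt = 0: 0.00447C* = 0.0898, so C* = 20.1.
From dR/dt = 0: 0.98(1 - R*/764) = 0.012·20.1, giving R* = 764·(1 - 0.246) = 576.
From dC/dt = 0: 0.00395·576 - 0.303 = 0.0366P*, so P* = 1.97/0.0366 = 53.9.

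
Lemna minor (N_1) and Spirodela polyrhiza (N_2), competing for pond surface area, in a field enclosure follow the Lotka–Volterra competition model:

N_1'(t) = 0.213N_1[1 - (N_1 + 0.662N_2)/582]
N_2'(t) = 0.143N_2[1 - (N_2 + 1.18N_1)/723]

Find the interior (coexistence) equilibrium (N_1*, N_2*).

N_1* ≈ 472, N_2* ≈ 166

Setting both brackets to zero gives the nullclines N_1 + 0.662N_2 = 582 and 1.18N_1 + N_2 = 723.
Substituting N_2 = 723 - 1.18N_1 into the first: N_1(1 - 0.662·1.18) = 582 - 0.662·723.
So N_1* = 103/0.219 = 472, and then N_2* = 723 - 1.18·472 = 166.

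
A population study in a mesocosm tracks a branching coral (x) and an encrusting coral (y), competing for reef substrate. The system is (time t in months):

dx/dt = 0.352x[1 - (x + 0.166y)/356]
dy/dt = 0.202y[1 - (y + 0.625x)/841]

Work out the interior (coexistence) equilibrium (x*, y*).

Setting both brackets to zero gives the nullclines x + 0.166y = 356 and 0.625x + y = 841.
Substituting y = 841 - 0.625x into the first: x(1 - 0.166·0.625) = 356 - 0.166·841.
So x* = 216/0.896 = 241, and then y* = 841 - 0.625·241 = 690.

x* ≈ 241, y* ≈ 690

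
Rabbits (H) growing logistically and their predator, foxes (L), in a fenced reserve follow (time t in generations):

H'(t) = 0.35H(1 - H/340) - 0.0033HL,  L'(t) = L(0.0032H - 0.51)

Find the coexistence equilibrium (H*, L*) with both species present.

From dL/dt = 0 with L > 0: 0.0032H* = 0.51, so H* = 159.
Substitute into dH/dt = 0: 0.35(1 - 159/340) = 0.0033L*.
The bracket is 0.531, giving L* = 0.186/0.0033 = 56.3.

H* ≈ 159, L* ≈ 56.3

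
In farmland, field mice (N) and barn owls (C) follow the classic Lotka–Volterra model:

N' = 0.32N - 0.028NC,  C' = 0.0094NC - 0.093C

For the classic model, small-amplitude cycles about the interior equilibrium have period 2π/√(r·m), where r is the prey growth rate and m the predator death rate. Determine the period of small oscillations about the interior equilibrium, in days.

Here r = 0.32 and m = 0.093, so r·m = 0.0298.
ω = √0.0298 = 0.173 per day, hence T = 2π/ω ≈ 36.4 days.

T ≈ 36.4 days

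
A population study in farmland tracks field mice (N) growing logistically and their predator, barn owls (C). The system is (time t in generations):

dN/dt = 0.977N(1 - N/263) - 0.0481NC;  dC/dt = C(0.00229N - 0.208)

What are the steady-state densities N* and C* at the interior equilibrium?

N* ≈ 90.8, C* ≈ 13.3

From dC/dt = 0 with C > 0: 0.00229N* = 0.208, so N* = 90.8.
Substitute into dN/dt = 0: 0.977(1 - 90.8/263) = 0.0481C*.
The bracket is 0.655, giving C* = 0.64/0.0481 = 13.3.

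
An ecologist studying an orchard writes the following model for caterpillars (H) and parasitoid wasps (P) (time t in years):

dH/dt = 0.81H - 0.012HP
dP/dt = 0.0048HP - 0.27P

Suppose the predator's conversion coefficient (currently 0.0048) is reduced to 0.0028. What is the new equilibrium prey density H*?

H* ≈ 96.4

At the interior fixed point, setting dP/dt = 0 with P > 0 fixes H* = (predator death rate)/(HP coefficient) — independent of the other coefficients.
With the change, H* = 0.27/0.0028 = 96.4; it rises from 56.3.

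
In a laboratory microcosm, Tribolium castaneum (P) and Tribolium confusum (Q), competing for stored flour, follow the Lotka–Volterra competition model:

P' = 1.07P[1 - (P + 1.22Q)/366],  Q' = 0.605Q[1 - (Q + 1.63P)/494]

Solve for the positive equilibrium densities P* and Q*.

Setting both brackets to zero gives the nullclines P + 1.22Q = 366 and 1.63P + Q = 494.
Substituting Q = 494 - 1.63P into the first: P(1 - 1.22·1.63) = 366 - 1.22·494.
So P* = -237/-0.989 = 239, and then Q* = 494 - 1.63·239 = 104.

P* ≈ 239, Q* ≈ 104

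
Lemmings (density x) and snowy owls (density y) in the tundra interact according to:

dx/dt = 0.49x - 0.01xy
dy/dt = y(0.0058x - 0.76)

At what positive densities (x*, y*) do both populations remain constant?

x* ≈ 131, y* ≈ 49

Set dy/dt = 0 with y > 0: 0.0058x - 0.76 = 0, so x* = 0.76/0.0058 = 131.
Set dx/dt = 0 with x > 0: 0.49 - 0.01y = 0, so y* = 0.49/0.01 = 49.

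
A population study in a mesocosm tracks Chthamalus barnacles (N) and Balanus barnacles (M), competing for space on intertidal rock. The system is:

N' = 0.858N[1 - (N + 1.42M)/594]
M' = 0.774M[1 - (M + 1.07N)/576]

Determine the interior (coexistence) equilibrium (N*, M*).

Setting both brackets to zero gives the nullclines N + 1.42M = 594 and 1.07N + M = 576.
Substituting M = 576 - 1.07N into the first: N(1 - 1.42·1.07) = 594 - 1.42·576.
So N* = -224/-0.519 = 431, and then M* = 576 - 1.07·431 = 115.

N* ≈ 431, M* ≈ 115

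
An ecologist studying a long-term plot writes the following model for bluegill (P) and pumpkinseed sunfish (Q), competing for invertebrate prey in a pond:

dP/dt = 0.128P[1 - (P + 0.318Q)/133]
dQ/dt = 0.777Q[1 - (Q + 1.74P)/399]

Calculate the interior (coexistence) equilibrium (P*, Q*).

P* ≈ 13.7, Q* ≈ 375

Setting both brackets to zero gives the nullclines P + 0.318Q = 133 and 1.74P + Q = 399.
Substituting Q = 399 - 1.74P into the first: P(1 - 0.318·1.74) = 133 - 0.318·399.
So P* = 6.12/0.447 = 13.7, and then Q* = 399 - 1.74·13.7 = 375.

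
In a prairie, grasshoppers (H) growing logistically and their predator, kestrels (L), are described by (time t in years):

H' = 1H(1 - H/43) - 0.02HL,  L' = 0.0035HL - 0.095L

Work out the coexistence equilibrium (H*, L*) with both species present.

H* ≈ 27.1, L* ≈ 18.4

From dL/dt = 0 with L > 0: 0.0035H* = 0.095, so H* = 27.1.
Substitute into dH/dt = 0: 1(1 - 27.1/43) = 0.02L*.
The bracket is 0.369, giving L* = 0.369/0.02 = 18.4.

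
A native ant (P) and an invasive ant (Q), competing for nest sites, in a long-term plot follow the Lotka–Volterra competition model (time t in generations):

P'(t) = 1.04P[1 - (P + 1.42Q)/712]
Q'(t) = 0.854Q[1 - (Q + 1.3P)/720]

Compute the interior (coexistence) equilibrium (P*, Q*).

Setting both brackets to zero gives the nullclines P + 1.42Q = 712 and 1.3P + Q = 720.
Substituting Q = 720 - 1.3P into the first: P(1 - 1.42·1.3) = 712 - 1.42·720.
So P* = -310/-0.846 = 367, and then Q* = 720 - 1.3·367 = 243.

P* ≈ 367, Q* ≈ 243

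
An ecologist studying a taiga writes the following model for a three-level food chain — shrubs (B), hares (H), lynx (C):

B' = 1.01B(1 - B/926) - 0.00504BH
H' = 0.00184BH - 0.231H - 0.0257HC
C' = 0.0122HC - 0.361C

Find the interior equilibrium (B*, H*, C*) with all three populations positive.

From dC/dt = 0: 0.0122H* = 0.361, so H* = 29.6.
From dB/dt = 0: 1.01(1 - B*/926) = 0.00504·29.6, giving B* = 926·(1 - 0.148) = 789.
From dH/dt = 0: 0.00184·789 - 0.231 = 0.0257C*, so C* = 1.22/0.0257 = 47.5.

B* ≈ 789, H* ≈ 29.6, C* ≈ 47.5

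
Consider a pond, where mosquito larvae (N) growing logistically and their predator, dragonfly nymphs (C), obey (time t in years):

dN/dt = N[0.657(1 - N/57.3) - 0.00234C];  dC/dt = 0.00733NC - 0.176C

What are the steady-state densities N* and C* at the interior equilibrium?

From dC/dt = 0 with C > 0: 0.00733N* = 0.176, so N* = 24.
Substitute into dN/dt = 0: 0.657(1 - 24/57.3) = 0.00234C*.
The bracket is 0.581, giving C* = 0.382/0.00234 = 163.

N* ≈ 24, C* ≈ 163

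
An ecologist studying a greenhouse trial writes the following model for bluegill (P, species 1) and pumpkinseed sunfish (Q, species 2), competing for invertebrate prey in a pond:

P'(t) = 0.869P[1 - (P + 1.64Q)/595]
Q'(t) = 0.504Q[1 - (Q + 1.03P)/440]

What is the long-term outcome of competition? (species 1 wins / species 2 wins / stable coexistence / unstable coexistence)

unstable coexistence (outcome depends on initial conditions)

Compare the nullcline intercepts: K1/α12 = 595/1.64 = 363 < K2 = 440; K2/α21 = 440/1.03 = 427 < K1 = 595.
Since both are reversed, neither can invade when rare; the interior point is a saddle.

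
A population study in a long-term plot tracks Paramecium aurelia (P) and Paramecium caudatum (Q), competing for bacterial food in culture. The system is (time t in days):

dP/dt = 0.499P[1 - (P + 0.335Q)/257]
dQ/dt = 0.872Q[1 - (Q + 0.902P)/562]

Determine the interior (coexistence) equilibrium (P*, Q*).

Setting both brackets to zero gives the nullclines P + 0.335Q = 257 and 0.902P + Q = 562.
Substituting Q = 562 - 0.902P into the first: P(1 - 0.335·0.902) = 257 - 0.335·562.
So P* = 68.7/0.698 = 98.5, and then Q* = 562 - 0.902·98.5 = 473.

P* ≈ 98.5, Q* ≈ 473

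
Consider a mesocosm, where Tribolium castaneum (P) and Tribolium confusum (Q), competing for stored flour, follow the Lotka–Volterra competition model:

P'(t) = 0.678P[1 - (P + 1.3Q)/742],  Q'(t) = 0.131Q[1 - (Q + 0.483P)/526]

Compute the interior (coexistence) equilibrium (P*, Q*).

Setting both brackets to zero gives the nullclines P + 1.3Q = 742 and 0.483P + Q = 526.
Substituting Q = 526 - 0.483P into the first: P(1 - 1.3·0.483) = 742 - 1.3·526.
So P* = 58.2/0.372 = 156, and then Q* = 526 - 0.483·156 = 450.

P* ≈ 156, Q* ≈ 450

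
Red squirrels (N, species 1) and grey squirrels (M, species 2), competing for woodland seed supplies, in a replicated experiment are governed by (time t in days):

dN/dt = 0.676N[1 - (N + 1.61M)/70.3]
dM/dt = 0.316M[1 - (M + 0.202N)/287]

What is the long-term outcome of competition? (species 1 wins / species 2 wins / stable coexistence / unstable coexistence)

species 2 excludes species 1

Compare the nullcline intercepts: K1/α12 = 70.3/1.61 = 43.7 < K2 = 287; K2/α21 = 287/0.202 = 1420 > K1 = 70.3.
Since the inequalities point opposite ways, species 2 can invade but species 1 cannot.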